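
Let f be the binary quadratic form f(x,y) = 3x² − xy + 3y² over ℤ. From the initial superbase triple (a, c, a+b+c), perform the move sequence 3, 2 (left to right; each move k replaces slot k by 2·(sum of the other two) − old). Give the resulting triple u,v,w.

start (3,3,5) = (f(1,0),f(0,1),f(1,1))
replace slot 3: 2·(3+3) − 5 = 7 → (3,3,7)
replace slot 2: 2·(3+7) − 3 = 17 → (3,17,7)

3,17,7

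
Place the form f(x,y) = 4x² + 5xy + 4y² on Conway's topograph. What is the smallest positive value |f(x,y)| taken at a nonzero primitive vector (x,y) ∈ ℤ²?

translate: b→-3 (≡5 mod 8), so (4,5,4)→(4,-3,3)
flip: (4,-3,3)→(3,3,4)
reduced (well bottom): (3,3,4) with a≤c, −a<b≤a
well minimum = a = 3

3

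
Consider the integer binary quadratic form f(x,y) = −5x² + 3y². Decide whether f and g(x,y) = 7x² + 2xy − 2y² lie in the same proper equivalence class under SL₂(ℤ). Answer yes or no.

D₁ = 60, D₂ = 60
river cycle of f (length 2): (3, 6, -2), (-2, 6, 3)
river cycle of g (length 2): (-2, 6, 3), (3, 6, -2)
cycles coincide ⇒ equivalent

yes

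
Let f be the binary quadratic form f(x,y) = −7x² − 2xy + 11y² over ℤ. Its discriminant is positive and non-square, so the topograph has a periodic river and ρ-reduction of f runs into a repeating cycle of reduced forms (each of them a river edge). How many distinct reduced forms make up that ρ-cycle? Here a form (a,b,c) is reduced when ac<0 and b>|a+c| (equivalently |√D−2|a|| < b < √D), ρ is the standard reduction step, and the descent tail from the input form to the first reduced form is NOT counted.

D = 312, ⌊√D⌋ = 17
descent: ρ → (11,2,-7)
descent: ρ → (-7,12,6)  [lands on river]
river: ρ → (6,12,-7)
river: ρ → (-7,16,2)
river: ρ → (2,16,-7)
ρ-cycle length = 4 (tail of 2 descent steps not counted)

4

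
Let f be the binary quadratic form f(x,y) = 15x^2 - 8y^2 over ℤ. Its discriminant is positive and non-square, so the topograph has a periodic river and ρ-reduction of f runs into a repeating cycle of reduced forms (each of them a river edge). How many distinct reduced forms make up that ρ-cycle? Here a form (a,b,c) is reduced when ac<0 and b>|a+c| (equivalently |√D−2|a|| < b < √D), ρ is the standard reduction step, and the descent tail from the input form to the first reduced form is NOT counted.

D = 480, ⌊√D⌋ = 21
descent: ρ → (-8,16,7)  [lands on river]
river: ρ → (7,12,-12)
river: ρ → (-12,12,7)
river: ρ → (7,16,-8)
ρ-cycle length = 4 (tail of 1 descent step not counted)

4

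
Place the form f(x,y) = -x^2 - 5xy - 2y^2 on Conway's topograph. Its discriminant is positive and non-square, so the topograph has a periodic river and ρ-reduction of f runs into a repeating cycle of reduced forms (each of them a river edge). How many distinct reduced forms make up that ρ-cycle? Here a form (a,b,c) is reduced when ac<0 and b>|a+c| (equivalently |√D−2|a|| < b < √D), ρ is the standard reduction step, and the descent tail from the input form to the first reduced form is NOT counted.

D = 17, ⌊√D⌋ = 4
descent: ρ → (-2,1,2)  [lands on river]
river: ρ → (2,3,-1)
river: ρ → (-1,3,2)
river: ρ → (2,1,-2)
river: ρ → (-2,3,1)
river: ρ → (1,3,-2)
ρ-cycle length = 6 (tail of 1 descent step not counted)

6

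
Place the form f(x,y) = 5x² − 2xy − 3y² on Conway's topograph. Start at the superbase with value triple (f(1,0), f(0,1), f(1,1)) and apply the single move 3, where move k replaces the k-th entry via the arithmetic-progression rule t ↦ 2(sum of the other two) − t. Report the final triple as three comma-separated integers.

start (5,-3,0) = (f(1,0),f(0,1),f(1,1))
replace slot 3: 2·(5+(-3)) − 0 = 4 → (5,-3,4)

5,-3,4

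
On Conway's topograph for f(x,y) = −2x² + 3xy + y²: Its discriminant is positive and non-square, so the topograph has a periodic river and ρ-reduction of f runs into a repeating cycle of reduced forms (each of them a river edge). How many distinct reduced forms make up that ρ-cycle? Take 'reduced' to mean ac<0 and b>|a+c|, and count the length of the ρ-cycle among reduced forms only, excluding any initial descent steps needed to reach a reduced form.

D = 17, ⌊√D⌋ = 4
river: ρ → (1,3,-2)
river: ρ → (-2,1,2)
river: ρ → (2,3,-1)
river: ρ → (-1,3,2)
river: ρ → (2,1,-2)
river: ρ → (-2,3,1)
ρ-cycle length = 6 (tail of 0 descent steps not counted)

6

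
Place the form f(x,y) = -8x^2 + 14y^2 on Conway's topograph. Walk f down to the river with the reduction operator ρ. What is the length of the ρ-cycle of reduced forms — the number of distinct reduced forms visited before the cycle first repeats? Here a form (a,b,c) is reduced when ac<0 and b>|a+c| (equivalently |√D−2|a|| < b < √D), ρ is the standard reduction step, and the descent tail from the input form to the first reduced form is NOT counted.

D = 448, ⌊√D⌋ = 21
descent: ρ → (14,0,-8)
descent: ρ → (-8,16,6)  [lands on river]
river: ρ → (6,20,-2)
river: ρ → (-2,20,6)
river: ρ → (6,16,-8)
ρ-cycle length = 4 (tail of 2 descent steps not counted)

4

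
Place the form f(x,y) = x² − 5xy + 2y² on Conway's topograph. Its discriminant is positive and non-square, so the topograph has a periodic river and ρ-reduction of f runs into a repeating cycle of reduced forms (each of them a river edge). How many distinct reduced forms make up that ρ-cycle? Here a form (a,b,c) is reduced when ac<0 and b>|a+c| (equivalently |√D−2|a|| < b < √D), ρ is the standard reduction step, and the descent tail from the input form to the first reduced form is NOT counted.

D = 17, ⌊√D⌋ = 4
descent: ρ → (2,1,-2)  [lands on river]
river: ρ → (-2,3,1)
river: ρ → (1,3,-2)
river: ρ → (-2,1,2)
river: ρ → (2,3,-1)
river: ρ → (-1,3,2)
ρ-cycle length = 6 (tail of 1 descent step not counted)

6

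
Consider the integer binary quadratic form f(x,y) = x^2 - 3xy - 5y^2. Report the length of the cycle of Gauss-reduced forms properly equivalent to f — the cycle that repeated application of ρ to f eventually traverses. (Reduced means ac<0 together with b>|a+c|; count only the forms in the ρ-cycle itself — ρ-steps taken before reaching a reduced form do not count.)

D = 29, ⌊√D⌋ = 5
descent: ρ → (-5,3,1)
descent: ρ → (1,5,-1)  [lands on river]
river: ρ → (-1,5,1)
ρ-cycle length = 2 (tail of 2 descent steps not counted)

2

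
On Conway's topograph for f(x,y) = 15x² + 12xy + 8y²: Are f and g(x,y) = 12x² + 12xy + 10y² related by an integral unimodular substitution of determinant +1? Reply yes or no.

D₁ = -336, D₂ = -336
f: flip: (15,12,8)→(8,-12,15)
f: translate: b→4 (≡-12 mod 16), so (8,-12,15)→(8,4,11)
f: reduced (well bottom): (8,4,11) with a≤c, −a<b≤a
g: flip: (12,12,10)→(10,-12,12)
g: translate: b→8 (≡-12 mod 20), so (10,-12,12)→(10,8,10)
g: reduced (well bottom): (10,8,10) with a≤c, −a<b≤a
reduced forms (8, 4, 11) vs (10, 8, 10) ⇒ inequivalent

no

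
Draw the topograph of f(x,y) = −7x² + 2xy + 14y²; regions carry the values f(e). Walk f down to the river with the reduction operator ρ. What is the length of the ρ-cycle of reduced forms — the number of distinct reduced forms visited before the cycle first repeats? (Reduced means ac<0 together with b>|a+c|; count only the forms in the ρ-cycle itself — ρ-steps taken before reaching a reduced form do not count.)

D = 396, ⌊√D⌋ = 19
descent: ρ → (14,-2,-7)
descent: ρ → (-7,16,5)  [lands on river]
river: ρ → (5,14,-10)
river: ρ → (-10,6,9)
river: ρ → (9,12,-7)
ρ-cycle length = 4 (tail of 2 descent steps not counted)

4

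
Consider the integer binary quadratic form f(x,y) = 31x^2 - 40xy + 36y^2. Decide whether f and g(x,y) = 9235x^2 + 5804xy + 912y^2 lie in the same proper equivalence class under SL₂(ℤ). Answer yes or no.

D₁ = -2864, D₂ = -2864
f: translate: b→22 (≡-40 mod 62), so (31,-40,36)→(31,22,27)
f: flip: (31,22,27)→(27,-22,31)
f: reduced (well bottom): (27,-22,31) with a≤c, −a<b≤a
g: flip: (9235,5804,912)→(912,-5804,9235)
g: translate: b→-332 (≡-5804 mod 1824), so (912,-5804,9235)→(912,-332,31)
g: flip: (912,-332,31)→(31,332,912)
g: translate: b→22 (≡332 mod 62), so (31,332,912)→(31,22,27)
g: flip: (31,22,27)→(27,-22,31)
g: reduced (well bottom): (27,-22,31) with a≤c, −a<b≤a
reduced forms (27, -22, 31) vs (27, -22, 31) ⇒ equivalent

yes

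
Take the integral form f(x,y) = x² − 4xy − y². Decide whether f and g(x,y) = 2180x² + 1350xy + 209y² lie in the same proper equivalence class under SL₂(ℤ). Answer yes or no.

D₁ = 20, D₂ = 20
river cycle of f (length 2): (-1, 4, 1), (1, 4, -1)
river cycle of g (length 2): (1, 4, -1), (-1, 4, 1)
cycles coincide ⇒ equivalent

yes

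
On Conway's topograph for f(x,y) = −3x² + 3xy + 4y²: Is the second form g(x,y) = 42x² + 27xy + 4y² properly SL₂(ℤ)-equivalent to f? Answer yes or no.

D₁ = 57, D₂ = 57
river cycle of f (length 6): (4, 5, -2), (-2, 7, 1), (1, 7, -2), (-2, 5, 4), (4, 3, -3), (-3, 3, 4)
river cycle of g (length 6): (4, 5, -2), (-2, 7, 1), (1, 7, -2), (-2, 5, 4), (4, 3, -3), (-3, 3, 4)
cycles coincide ⇒ equivalent

yes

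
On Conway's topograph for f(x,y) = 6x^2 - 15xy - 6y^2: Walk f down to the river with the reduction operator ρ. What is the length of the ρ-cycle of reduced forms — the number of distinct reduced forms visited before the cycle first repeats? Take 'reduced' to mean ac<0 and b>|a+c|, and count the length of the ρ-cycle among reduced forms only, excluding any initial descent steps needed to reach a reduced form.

D = 369, ⌊√D⌋ = 19
descent: ρ → (-6,15,6)  [lands on river]
river: ρ → (6,9,-12)
river: ρ → (-12,15,3)
river: ρ → (3,15,-12)
river: ρ → (-12,9,6)
river: ρ → (6,15,-6)
river: ρ → (-6,9,12)
river: ρ → (12,15,-3)
river: ρ → (-3,15,12)
river: ρ → (12,9,-6)
ρ-cycle length = 10 (tail of 1 descent step not counted)

10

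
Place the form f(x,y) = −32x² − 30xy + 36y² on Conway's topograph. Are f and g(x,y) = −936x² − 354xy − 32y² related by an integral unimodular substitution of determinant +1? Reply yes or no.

D₁ = 5508, D₂ = 5508
river cycle of f (length 22): (36, 30, -32), (-32, 34, 34), (34, 34, -32), (-32, 30, 36), (36, 42, -26), (-26, 62, 16), (16, 66, -18), (-18, 42, 52), (52, 62, -8), (-8, 66, 36), … (12 more)
river cycle of g (length 22): (-32, 34, 34), (34, 34, -32), (-32, 30, 36), (36, 42, -26), (-26, 62, 16), (16, 66, -18), (-18, 42, 52), (52, 62, -8), (-8, 66, 36), (36, 6, -38), … (12 more)
cycles coincide ⇒ equivalent

yes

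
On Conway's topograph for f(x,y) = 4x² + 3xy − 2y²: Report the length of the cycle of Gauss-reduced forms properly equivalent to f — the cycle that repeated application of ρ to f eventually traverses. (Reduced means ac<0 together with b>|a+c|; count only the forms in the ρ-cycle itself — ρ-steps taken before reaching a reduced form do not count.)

D = 41, ⌊√D⌋ = 6
river: ρ → (-2,5,2)
river: ρ → (2,3,-4)
river: ρ → (-4,5,1)
river: ρ → (1,5,-4)
river: ρ → (-4,3,2)
river: ρ → (2,5,-2)
river: ρ → (-2,3,4)
river: ρ → (4,5,-1)
river: ρ → (-1,5,4)
river: ρ → (4,3,-2)
ρ-cycle length = 10 (tail of 0 descent steps not counted)

10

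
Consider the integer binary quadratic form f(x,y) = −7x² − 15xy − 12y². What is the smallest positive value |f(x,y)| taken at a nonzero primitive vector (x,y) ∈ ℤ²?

translate: b→1 (≡15 mod 14), so (7,15,12)→(7,1,4)
flip: (7,1,4)→(4,-1,7)
reduced (well bottom): (4,-1,7) with a≤c, −a<b≤a
well minimum |f| = |-4| = 4 (negative-definite)

4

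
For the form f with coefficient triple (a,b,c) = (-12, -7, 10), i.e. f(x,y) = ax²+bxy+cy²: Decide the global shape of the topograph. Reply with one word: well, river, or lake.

D = b²−4ac = (-7)² − 4·(-12)·10 = 529
D = 23² is a perfect square ⇒ form factors over ℤ ⇒ lakes

lake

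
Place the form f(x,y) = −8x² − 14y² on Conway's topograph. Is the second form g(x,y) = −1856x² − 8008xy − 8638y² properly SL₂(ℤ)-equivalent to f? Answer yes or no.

D₁ = -448, D₂ = -448
f is negative-definite; reduce −f:
−f: reduced (well bottom): (8,0,14) with a≤c, −a<b≤a
flip sign back: reduced form of f is (-8,0,-14)
g is negative-definite; reduce −g:
−g: translate: b→584 (≡8008 mod 3712), so (1856,8008,8638)→(1856,584,46)
−g: flip: (1856,584,46)→(46,-584,1856)
−g: translate: b→-32 (≡-584 mod 92), so (46,-584,1856)→(46,-32,8)
−g: flip: (46,-32,8)→(8,32,46)
−g: translate: b→0 (≡32 mod 16), so (8,32,46)→(8,0,14)
−g: reduced (well bottom): (8,0,14) with a≤c, −a<b≤a
flip sign back: reduced form of g is (-8,0,-14)
reduced forms (-8, 0, -14) vs (-8, 0, -14) ⇒ equivalent

yes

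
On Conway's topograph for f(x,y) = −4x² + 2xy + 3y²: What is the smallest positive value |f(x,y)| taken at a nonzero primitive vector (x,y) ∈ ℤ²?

river: ρ → (3,4,-3)
river: ρ → (-3,2,4)
river: ρ → (4,6,-1)
river: ρ → (-1,6,4)
river: ρ → (4,2,-3)
river: ρ → (-3,4,3)
river: ρ → (3,2,-4)
river: ρ → (-4,6,1)
river: ρ → (1,6,-4)
river: ρ → (-4,2,3)
closes: descent 0, river 10
min |a| on river = 1

1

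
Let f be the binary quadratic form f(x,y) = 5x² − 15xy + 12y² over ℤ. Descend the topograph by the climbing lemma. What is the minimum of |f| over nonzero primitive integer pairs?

translate: b→5 (≡-15 mod 10), so (5,-15,12)→(5,5,2)
flip: (5,5,2)→(2,-5,5)
translate: b→-1 (≡-5 mod 4), so (2,-5,5)→(2,-1,2)
flip: (2,-1,2)→(2,1,2)
reduced (well bottom): (2,1,2) with a≤c, −a<b≤a
well minimum = a = 2

2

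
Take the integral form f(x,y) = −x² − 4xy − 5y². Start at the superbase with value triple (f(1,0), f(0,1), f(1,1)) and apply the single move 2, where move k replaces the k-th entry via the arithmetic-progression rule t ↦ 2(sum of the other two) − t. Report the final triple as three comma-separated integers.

start (-1,-5,-10) = (f(1,0),f(0,1),f(1,1))
replace slot 2: 2·((-1)+(-10)) − (-5) = -17 → (-1,-17,-10)

-1,-17,-10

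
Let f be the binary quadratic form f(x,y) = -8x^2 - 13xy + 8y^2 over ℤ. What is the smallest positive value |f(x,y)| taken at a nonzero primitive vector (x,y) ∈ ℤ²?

descent: ρ → (8,13,-8)  [lands on river]
river: ρ → (-8,19,2)
river: ρ → (2,17,-17)
river: ρ → (-17,17,2)
river: ρ → (2,19,-8)
river: ρ → (-8,13,8)
river: ρ → (8,19,-2)
river: ρ → (-2,17,17)
river: ρ → (17,17,-2)
river: ρ → (-2,19,8)
closes: descent 1, river 10
min |a| on river = 2

2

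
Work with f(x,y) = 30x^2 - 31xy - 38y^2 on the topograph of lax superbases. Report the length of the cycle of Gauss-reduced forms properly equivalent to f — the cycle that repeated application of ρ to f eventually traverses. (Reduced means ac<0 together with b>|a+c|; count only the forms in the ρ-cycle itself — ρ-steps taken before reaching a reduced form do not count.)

D = 5521, ⌊√D⌋ = 74
descent: ρ → (-38,31,30)  [lands on river]
river: ρ → (30,29,-39)
river: ρ → (-39,49,20)
river: ρ → (20,71,-6)
river: ρ → (-6,73,8)
river: ρ → (8,71,-15)
river: ρ → (-15,49,52)
river: ρ → (52,55,-12)
river: ρ → (-12,65,27)
river: ρ → (27,43,-34)
river: ρ → (-34,25,36)
river: ρ → (36,47,-23)
river: ρ → (-23,45,38)
river: ρ → (38,31,-30)
river: ρ → (-30,29,39)
river: ρ → (39,49,-20)
river: ρ → (-20,71,6)
river: ρ → (6,73,-8)
river: ρ → (-8,71,15)
river: ρ → (15,49,-52)
river: ρ → (-52,55,12)
river: ρ → (12,65,-27)
river: ρ → (-27,43,34)
river: ρ → (34,25,-36)
river: ρ → (-36,47,23)
river: ρ → (23,45,-38)
ρ-cycle length = 26 (tail of 1 descent step not counted)

26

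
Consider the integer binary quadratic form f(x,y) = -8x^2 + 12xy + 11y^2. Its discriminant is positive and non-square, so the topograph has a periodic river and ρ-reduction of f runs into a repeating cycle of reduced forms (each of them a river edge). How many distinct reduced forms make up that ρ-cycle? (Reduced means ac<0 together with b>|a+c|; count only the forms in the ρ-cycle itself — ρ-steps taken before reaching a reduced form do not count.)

D = 496, ⌊√D⌋ = 22
river: ρ → (11,10,-9)
river: ρ → (-9,8,12)
river: ρ → (12,16,-5)
river: ρ → (-5,14,15)
river: ρ → (15,16,-4)
river: ρ → (-4,16,15)
river: ρ → (15,14,-5)
river: ρ → (-5,16,12)
river: ρ → (12,8,-9)
river: ρ → (-9,10,11)
river: ρ → (11,12,-8)
river: ρ → (-8,20,3)
river: ρ → (3,22,-1)
river: ρ → (-1,22,3)
river: ρ → (3,20,-8)
river: ρ → (-8,12,11)
ρ-cycle length = 16 (tail of 0 descent steps not counted)

16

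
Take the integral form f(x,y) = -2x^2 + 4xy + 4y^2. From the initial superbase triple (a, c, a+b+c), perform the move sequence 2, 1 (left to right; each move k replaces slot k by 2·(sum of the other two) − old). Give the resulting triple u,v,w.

start (-2,4,6) = (f(1,0),f(0,1),f(1,1))
replace slot 2: 2·((-2)+6) − 4 = 4 → (-2,4,6)
replace slot 1: 2·(4+6) − (-2) = 22 → (22,4,6)

22,4,6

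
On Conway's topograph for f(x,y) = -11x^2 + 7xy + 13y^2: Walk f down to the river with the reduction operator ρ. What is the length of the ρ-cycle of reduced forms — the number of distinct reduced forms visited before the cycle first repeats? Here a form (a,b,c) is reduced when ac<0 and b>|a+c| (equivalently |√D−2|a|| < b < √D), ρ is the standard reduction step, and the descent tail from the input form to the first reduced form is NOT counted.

D = 621, ⌊√D⌋ = 24
river: ρ → (13,19,-5)
river: ρ → (-5,21,9)
river: ρ → (9,15,-11)
river: ρ → (-11,7,13)
ρ-cycle length = 4 (tail of 0 descent steps not counted)

4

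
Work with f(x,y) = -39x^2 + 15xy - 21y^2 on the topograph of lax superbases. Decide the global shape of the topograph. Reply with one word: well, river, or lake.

D = b²−4ac = 15² − 4·(-39)·(-21) = -3051
D < 0 ⇒ definite ⇒ every region one sign ⇒ single well

well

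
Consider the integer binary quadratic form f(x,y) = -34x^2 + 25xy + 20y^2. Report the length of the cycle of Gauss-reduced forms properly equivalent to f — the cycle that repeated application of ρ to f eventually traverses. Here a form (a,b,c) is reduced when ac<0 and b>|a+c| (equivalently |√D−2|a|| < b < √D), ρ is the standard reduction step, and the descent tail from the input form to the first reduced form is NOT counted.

D = 3345, ⌊√D⌋ = 57
river: ρ → (20,55,-4)
river: ρ → (-4,57,6)
river: ρ → (6,51,-31)
river: ρ → (-31,11,26)
river: ρ → (26,41,-16)
river: ρ → (-16,55,5)
river: ρ → (5,55,-16)
river: ρ → (-16,41,26)
river: ρ → (26,11,-31)
river: ρ → (-31,51,6)
river: ρ → (6,57,-4)
river: ρ → (-4,55,20)
river: ρ → (20,25,-34)
river: ρ → (-34,43,11)
river: ρ → (11,45,-30)
river: ρ → (-30,15,26)
river: ρ → (26,37,-19)
river: ρ → (-19,39,24)
river: ρ → (24,57,-1)
river: ρ → (-1,57,24)
river: ρ → (24,39,-19)
river: ρ → (-19,37,26)
river: ρ → (26,15,-30)
river: ρ → (-30,45,11)
river: ρ → (11,43,-34)
river: ρ → (-34,25,20)
ρ-cycle length = 26 (tail of 0 descent steps not counted)

26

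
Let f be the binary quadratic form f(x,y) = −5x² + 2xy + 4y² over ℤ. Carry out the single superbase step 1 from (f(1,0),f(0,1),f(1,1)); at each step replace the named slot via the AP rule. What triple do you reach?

start (-5,4,1) = (f(1,0),f(0,1),f(1,1))
replace slot 1: 2·(4+1) − (-5) = 15 → (15,4,1)

15,4,1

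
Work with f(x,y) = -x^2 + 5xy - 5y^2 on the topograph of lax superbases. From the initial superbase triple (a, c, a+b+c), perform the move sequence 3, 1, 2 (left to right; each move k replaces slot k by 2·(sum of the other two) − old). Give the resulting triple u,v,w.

start (-1,-5,-1) = (f(1,0),f(0,1),f(1,1))
replace slot 3: 2·((-1)+(-5)) − (-1) = -11 → (-1,-5,-11)
replace slot 1: 2·((-5)+(-11)) − (-1) = -31 → (-31,-5,-11)
replace slot 2: 2·((-31)+(-11)) − (-5) = -79 → (-31,-79,-11)

-31,-79,-11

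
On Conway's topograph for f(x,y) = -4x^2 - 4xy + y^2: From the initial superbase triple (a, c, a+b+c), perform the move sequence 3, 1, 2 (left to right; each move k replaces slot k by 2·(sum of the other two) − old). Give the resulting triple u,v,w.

start (-4,1,-7) = (f(1,0),f(0,1),f(1,1))
replace slot 3: 2·((-4)+1) − (-7) = 1 → (-4,1,1)
replace slot 1: 2·(1+1) − (-4) = 8 → (8,1,1)
replace slot 2: 2·(8+1) − 1 = 17 → (8,17,1)

8,17,1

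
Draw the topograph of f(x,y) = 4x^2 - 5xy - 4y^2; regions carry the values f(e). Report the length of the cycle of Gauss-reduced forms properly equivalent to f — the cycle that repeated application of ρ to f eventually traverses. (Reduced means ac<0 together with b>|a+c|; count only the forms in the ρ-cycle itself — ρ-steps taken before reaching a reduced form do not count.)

D = 89, ⌊√D⌋ = 9
descent: ρ → (-4,5,4)  [lands on river]
river: ρ → (4,3,-5)
river: ρ → (-5,7,2)
river: ρ → (2,9,-1)
river: ρ → (-1,9,2)
river: ρ → (2,7,-5)
river: ρ → (-5,3,4)
river: ρ → (4,5,-4)
river: ρ → (-4,3,5)
river: ρ → (5,7,-2)
river: ρ → (-2,9,1)
river: ρ → (1,9,-2)
river: ρ → (-2,7,5)
river: ρ → (5,3,-4)
ρ-cycle length = 14 (tail of 1 descent step not counted)

14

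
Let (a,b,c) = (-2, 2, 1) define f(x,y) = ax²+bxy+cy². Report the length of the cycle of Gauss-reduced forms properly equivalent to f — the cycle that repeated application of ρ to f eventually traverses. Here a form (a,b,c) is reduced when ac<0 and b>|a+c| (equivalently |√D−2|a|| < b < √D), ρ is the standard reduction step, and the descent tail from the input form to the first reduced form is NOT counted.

D = 12, ⌊√D⌋ = 3
river: ρ → (1,2,-2)
river: ρ → (-2,2,1)
ρ-cycle length = 2 (tail of 0 descent steps not counted)

2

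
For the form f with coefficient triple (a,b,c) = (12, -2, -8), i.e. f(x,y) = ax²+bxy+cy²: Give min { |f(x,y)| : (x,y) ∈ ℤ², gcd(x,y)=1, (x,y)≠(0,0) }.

descent: ρ → (-8,18,2)  [lands on river]
river: ρ → (2,18,-8)
river: ρ → (-8,14,6)
river: ρ → (6,10,-12)
river: ρ → (-12,14,4)
river: ρ → (4,18,-4)
river: ρ → (-4,14,12)
river: ρ → (12,10,-6)
river: ρ → (-6,14,8)
river: ρ → (8,18,-2)
river: ρ → (-2,18,8)
river: ρ → (8,14,-6)
river: ρ → (-6,10,12)
river: ρ → (12,14,-4)
river: ρ → (-4,18,4)
river: ρ → (4,14,-12)
river: ρ → (-12,10,6)
river: ρ → (6,14,-8)
closes: descent 1, river 18
min |a| on river = 2

2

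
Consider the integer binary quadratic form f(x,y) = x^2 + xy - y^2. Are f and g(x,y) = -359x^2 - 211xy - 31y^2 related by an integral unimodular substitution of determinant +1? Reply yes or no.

D₁ = 5, D₂ = 5
river cycle of f (length 2): (-1, 1, 1), (1, 1, -1)
river cycle of g (length 2): (-1, 1, 1), (1, 1, -1)
cycles coincide ⇒ equivalent

yes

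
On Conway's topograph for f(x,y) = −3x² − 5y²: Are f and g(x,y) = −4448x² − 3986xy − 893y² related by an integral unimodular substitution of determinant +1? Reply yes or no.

D₁ = -60, D₂ = -60
f is negative-definite; reduce −f:
−f: reduced (well bottom): (3,0,5) with a≤c, −a<b≤a
flip sign back: reduced form of f is (-3,0,-5)
g is negative-definite; reduce −g:
−g: flip: (4448,3986,893)→(893,-3986,4448)
−g: translate: b→-414 (≡-3986 mod 1786), so (893,-3986,4448)→(893,-414,48)
−g: flip: (893,-414,48)→(48,414,893)
−g: translate: b→30 (≡414 mod 96), so (48,414,893)→(48,30,5)
−g: flip: (48,30,5)→(5,-30,48)
−g: translate: b→0 (≡-30 mod 10), so (5,-30,48)→(5,0,3)
−g: flip: (5,0,3)→(3,0,5)
−g: reduced (well bottom): (3,0,5) with a≤c, −a<b≤a
flip sign back: reduced form of g is (-3,0,-5)
reduced forms (-3, 0, -5) vs (-3, 0, -5) ⇒ equivalent

yes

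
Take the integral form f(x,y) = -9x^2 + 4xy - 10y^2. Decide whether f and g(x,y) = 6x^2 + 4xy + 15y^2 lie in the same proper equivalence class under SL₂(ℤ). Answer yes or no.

D₁ = -344, D₂ = -344
f is negative-definite; reduce −f:
−f: reduced (well bottom): (9,-4,10) with a≤c, −a<b≤a
flip sign back: reduced form of f is (-9,4,-10)
g: reduced (well bottom): (6,4,15) with a≤c, −a<b≤a
reduced forms (-9, 4, -10) vs (6, 4, 15) ⇒ inequivalent

no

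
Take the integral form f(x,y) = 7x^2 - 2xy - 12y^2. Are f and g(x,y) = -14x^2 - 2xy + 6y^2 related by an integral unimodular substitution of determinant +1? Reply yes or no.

D₁ = 340, D₂ = 340
river cycle of f (length 14): (7, 12, -7), (-7, 16, 3), (3, 14, -12), (-12, 10, 5), (5, 10, -12), (-12, 14, 3), (3, 16, -7), (-7, 12, 7), (7, 16, -3), (-3, 14, 12), … (4 more)
river cycle of g (length 6): (6, 14, -6), (-6, 10, 10), (10, 10, -6), (-6, 14, 6), (6, 10, -10), (-10, 10, 6)
cycles differ ⇒ inequivalent

no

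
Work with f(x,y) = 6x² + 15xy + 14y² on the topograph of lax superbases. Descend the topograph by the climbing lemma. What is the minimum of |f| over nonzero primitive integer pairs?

translate: b→3 (≡15 mod 12), so (6,15,14)→(6,3,5)
flip: (6,3,5)→(5,-3,6)
reduced (well bottom): (5,-3,6) with a≤c, −a<b≤a
well minimum = a = 5

5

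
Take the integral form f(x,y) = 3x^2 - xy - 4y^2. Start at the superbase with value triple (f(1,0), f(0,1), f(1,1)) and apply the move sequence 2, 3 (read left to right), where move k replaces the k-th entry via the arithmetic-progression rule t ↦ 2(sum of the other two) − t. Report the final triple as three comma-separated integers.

start (3,-4,-2) = (f(1,0),f(0,1),f(1,1))
replace slot 2: 2·(3+(-2)) − (-4) = 6 → (3,6,-2)
replace slot 3: 2·(3+6) − (-2) = 20 → (3,6,20)

3,6,20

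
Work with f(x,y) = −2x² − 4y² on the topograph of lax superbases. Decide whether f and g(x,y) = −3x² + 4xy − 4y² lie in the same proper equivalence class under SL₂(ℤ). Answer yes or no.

D₁ = -32, D₂ = -32
f is negative-definite; reduce −f:
−f: reduced (well bottom): (2,0,4) with a≤c, −a<b≤a
flip sign back: reduced form of f is (-2,0,-4)
g is negative-definite; reduce −g:
−g: translate: b→2 (≡-4 mod 6), so (3,-4,4)→(3,2,3)
−g: reduced (well bottom): (3,2,3) with a≤c, −a<b≤a
flip sign back: reduced form of g is (-3,-2,-3)
reduced forms (-2, 0, -4) vs (-3, -2, -3) ⇒ inequivalent

no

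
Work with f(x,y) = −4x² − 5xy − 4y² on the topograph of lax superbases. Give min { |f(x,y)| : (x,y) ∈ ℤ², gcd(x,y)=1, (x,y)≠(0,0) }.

translate: b→-3 (≡5 mod 8), so (4,5,4)→(4,-3,3)
flip: (4,-3,3)→(3,3,4)
reduced (well bottom): (3,3,4) with a≤c, −a<b≤a
well minimum |f| = |-3| = 3 (negative-definite)

3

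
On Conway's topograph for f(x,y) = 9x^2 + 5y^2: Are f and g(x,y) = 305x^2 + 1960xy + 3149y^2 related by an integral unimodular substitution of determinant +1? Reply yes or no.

D₁ = -180, D₂ = -180
f: flip: (9,0,5)→(5,0,9)
f: reduced (well bottom): (5,0,9) with a≤c, −a<b≤a
g: translate: b→130 (≡1960 mod 610), so (305,1960,3149)→(305,130,14)
g: flip: (305,130,14)→(14,-130,305)
g: translate: b→10 (≡-130 mod 28), so (14,-130,305)→(14,10,5)
g: flip: (14,10,5)→(5,-10,14)
g: translate: b→0 (≡-10 mod 10), so (5,-10,14)→(5,0,9)
g: reduced (well bottom): (5,0,9) with a≤c, −a<b≤a
reduced forms (5, 0, 9) vs (5, 0, 9) ⇒ equivalent

yes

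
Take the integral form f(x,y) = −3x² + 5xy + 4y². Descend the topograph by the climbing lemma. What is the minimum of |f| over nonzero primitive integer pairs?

river: ρ → (4,3,-4)
river: ρ → (-4,5,3)
river: ρ → (3,7,-2)
river: ρ → (-2,5,6)
river: ρ → (6,7,-1)
river: ρ → (-1,7,6)
river: ρ → (6,5,-2)
river: ρ → (-2,7,3)
river: ρ → (3,5,-4)
river: ρ → (-4,3,4)
river: ρ → (4,5,-3)
river: ρ → (-3,7,2)
river: ρ → (2,5,-6)
river: ρ → (-6,7,1)
river: ρ → (1,7,-6)
river: ρ → (-6,5,2)
river: ρ → (2,7,-3)
river: ρ → (-3,5,4)
closes: descent 0, river 18
min |a| on river = 1

1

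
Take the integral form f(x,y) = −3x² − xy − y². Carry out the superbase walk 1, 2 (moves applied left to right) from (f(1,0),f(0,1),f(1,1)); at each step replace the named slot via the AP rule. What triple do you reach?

start (-3,-1,-5) = (f(1,0),f(0,1),f(1,1))
replace slot 1: 2·((-1)+(-5)) − (-3) = -9 → (-9,-1,-5)
replace slot 2: 2·((-9)+(-5)) − (-1) = -27 → (-9,-27,-5)

-9,-27,-5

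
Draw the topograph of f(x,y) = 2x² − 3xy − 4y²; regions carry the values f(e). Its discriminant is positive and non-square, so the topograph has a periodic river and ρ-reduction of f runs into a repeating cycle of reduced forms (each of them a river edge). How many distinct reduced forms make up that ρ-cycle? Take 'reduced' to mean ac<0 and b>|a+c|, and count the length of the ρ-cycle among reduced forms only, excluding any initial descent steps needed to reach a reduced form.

D = 41, ⌊√D⌋ = 6
descent: ρ → (-4,3,2)  [lands on river]
river: ρ → (2,5,-2)
river: ρ → (-2,3,4)
river: ρ → (4,5,-1)
river: ρ → (-1,5,4)
river: ρ → (4,3,-2)
river: ρ → (-2,5,2)
river: ρ → (2,3,-4)
river: ρ → (-4,5,1)
river: ρ → (1,5,-4)
ρ-cycle length = 10 (tail of 1 descent step not counted)

10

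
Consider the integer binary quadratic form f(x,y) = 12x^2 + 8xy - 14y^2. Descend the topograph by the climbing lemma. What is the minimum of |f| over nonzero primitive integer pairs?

river: ρ → (-14,20,6)
river: ρ → (6,16,-20)
river: ρ → (-20,24,2)
river: ρ → (2,24,-20)
river: ρ → (-20,16,6)
river: ρ → (6,20,-14)
river: ρ → (-14,8,12)
river: ρ → (12,16,-10)
river: ρ → (-10,24,4)
river: ρ → (4,24,-10)
river: ρ → (-10,16,12)
river: ρ → (12,8,-14)
closes: descent 0, river 12
min |a| on river = 2

2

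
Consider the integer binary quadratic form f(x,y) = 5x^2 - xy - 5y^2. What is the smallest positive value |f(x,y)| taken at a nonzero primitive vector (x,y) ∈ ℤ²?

descent: ρ → (-5,1,5)  [lands on river]
river: ρ → (5,9,-1)
river: ρ → (-1,9,5)
river: ρ → (5,1,-5)
river: ρ → (-5,9,1)
river: ρ → (1,9,-5)
closes: descent 1, river 6
min |a| on river = 1

1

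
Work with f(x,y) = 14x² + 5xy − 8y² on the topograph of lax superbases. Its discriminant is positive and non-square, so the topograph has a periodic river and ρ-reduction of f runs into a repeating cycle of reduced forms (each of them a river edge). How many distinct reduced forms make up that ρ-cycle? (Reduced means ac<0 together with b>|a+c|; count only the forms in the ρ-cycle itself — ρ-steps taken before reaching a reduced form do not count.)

D = 473, ⌊√D⌋ = 21
descent: ρ → (-8,11,11)  [lands on river]
river: ρ → (11,11,-8)
river: ρ → (-8,21,1)
river: ρ → (1,21,-8)
ρ-cycle length = 4 (tail of 1 descent step not counted)

4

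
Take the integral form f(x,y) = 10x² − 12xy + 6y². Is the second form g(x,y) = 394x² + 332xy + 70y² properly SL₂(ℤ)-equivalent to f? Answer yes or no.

D₁ = -96, D₂ = -96
f: translate: b→8 (≡-12 mod 20), so (10,-12,6)→(10,8,4)
f: flip: (10,8,4)→(4,-8,10)
f: translate: b→0 (≡-8 mod 8), so (4,-8,10)→(4,0,6)
f: reduced (well bottom): (4,0,6) with a≤c, −a<b≤a
g: flip: (394,332,70)→(70,-332,394)
g: translate: b→-52 (≡-332 mod 140), so (70,-332,394)→(70,-52,10)
g: flip: (70,-52,10)→(10,52,70)
g: translate: b→-8 (≡52 mod 20), so (10,52,70)→(10,-8,4)
g: flip: (10,-8,4)→(4,8,10)
g: translate: b→0 (≡8 mod 8), so (4,8,10)→(4,0,6)
g: reduced (well bottom): (4,0,6) with a≤c, −a<b≤a
reduced forms (4, 0, 6) vs (4, 0, 6) ⇒ equivalent

yes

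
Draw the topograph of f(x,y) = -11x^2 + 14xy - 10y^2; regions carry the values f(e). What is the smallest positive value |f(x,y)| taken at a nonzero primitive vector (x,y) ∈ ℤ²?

translate: b→8 (≡-14 mod 22), so (11,-14,10)→(11,8,7)
flip: (11,8,7)→(7,-8,11)
translate: b→6 (≡-8 mod 14), so (7,-8,11)→(7,6,10)
reduced (well bottom): (7,6,10) with a≤c, −a<b≤a
well minimum |f| = |-7| = 7 (negative-definite)

7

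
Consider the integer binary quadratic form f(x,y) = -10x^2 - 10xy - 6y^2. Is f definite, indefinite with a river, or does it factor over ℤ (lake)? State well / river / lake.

D = b²−4ac = (-10)² − 4·(-10)·(-6) = -140
D < 0 ⇒ definite ⇒ every region one sign ⇒ single well

well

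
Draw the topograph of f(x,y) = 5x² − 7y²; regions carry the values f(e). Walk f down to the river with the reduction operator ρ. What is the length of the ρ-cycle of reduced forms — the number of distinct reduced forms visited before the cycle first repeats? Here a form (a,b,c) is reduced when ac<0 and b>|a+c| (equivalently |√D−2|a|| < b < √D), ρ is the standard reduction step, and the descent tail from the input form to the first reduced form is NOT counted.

D = 140, ⌊√D⌋ = 11
descent: ρ → (-7,0,5)
descent: ρ → (5,10,-2)  [lands on river]
river: ρ → (-2,10,5)
ρ-cycle length = 2 (tail of 2 descent steps not counted)

2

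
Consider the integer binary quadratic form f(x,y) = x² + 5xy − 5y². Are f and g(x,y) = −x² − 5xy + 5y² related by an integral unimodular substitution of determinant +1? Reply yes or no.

D₁ = 45, D₂ = 45
river cycle of f (length 2): (-5, 5, 1), (1, 5, -5)
river cycle of g (length 2): (5, 5, -1), (-1, 5, 5)
cycles differ ⇒ inequivalent

no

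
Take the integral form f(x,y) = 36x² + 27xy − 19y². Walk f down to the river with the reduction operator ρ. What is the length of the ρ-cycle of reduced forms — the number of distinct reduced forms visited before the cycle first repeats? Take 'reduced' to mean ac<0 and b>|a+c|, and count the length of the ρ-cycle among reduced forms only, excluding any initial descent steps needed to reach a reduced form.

D = 3465, ⌊√D⌋ = 58
river: ρ → (-19,49,14)
river: ρ → (14,35,-40)
river: ρ → (-40,45,9)
river: ρ → (9,45,-40)
river: ρ → (-40,35,14)
river: ρ → (14,49,-19)
river: ρ → (-19,27,36)
river: ρ → (36,45,-10)
river: ρ → (-10,55,11)
river: ρ → (11,55,-10)
river: ρ → (-10,45,36)
river: ρ → (36,27,-19)
ρ-cycle length = 12 (tail of 0 descent steps not counted)

12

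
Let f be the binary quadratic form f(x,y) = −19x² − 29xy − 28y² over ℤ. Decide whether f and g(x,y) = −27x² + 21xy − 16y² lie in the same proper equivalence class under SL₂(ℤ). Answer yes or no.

D₁ = -1287, D₂ = -1287
f is negative-definite; reduce −f:
−f: translate: b→-9 (≡29 mod 38), so (19,29,28)→(19,-9,18)
−f: flip: (19,-9,18)→(18,9,19)
−f: reduced (well bottom): (18,9,19) with a≤c, −a<b≤a
flip sign back: reduced form of f is (-18,-9,-19)
g is negative-definite; reduce −g:
−g: flip: (27,-21,16)→(16,21,27)
−g: translate: b→-11 (≡21 mod 32), so (16,21,27)→(16,-11,22)
−g: reduced (well bottom): (16,-11,22) with a≤c, −a<b≤a
flip sign back: reduced form of g is (-16,11,-22)
reduced forms (-18, -9, -19) vs (-16, 11, -22) ⇒ inequivalent

no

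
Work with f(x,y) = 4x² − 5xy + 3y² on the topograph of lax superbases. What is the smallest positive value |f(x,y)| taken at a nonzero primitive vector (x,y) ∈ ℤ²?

translate: b→3 (≡-5 mod 8), so (4,-5,3)→(4,3,2)
flip: (4,3,2)→(2,-3,4)
translate: b→1 (≡-3 mod 4), so (2,-3,4)→(2,1,3)
reduced (well bottom): (2,1,3) with a≤c, −a<b≤a
well minimum = a = 2

2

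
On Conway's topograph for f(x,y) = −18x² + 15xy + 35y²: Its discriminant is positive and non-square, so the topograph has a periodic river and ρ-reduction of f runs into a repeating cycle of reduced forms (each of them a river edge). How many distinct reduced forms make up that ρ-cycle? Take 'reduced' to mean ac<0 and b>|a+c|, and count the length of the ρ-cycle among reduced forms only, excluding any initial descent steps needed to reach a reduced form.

D = 2745, ⌊√D⌋ = 52
descent: ρ → (35,-15,-18)
descent: ρ → (-18,51,2)  [lands on river]
river: ρ → (2,49,-43)
river: ρ → (-43,37,8)
river: ρ → (8,43,-28)
river: ρ → (-28,13,23)
river: ρ → (23,33,-18)
river: ρ → (-18,39,17)
river: ρ → (17,29,-28)
river: ρ → (-28,27,18)
river: ρ → (18,45,-10)
river: ρ → (-10,35,38)
river: ρ → (38,41,-7)
river: ρ → (-7,43,32)
river: ρ → (32,21,-18)
ρ-cycle length = 14 (tail of 2 descent steps not counted)

14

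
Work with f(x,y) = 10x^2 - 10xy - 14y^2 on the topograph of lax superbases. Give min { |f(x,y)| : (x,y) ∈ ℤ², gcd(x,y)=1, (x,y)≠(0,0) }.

descent: ρ → (-14,10,10)  [lands on river]
river: ρ → (10,10,-14)
river: ρ → (-14,18,6)
river: ρ → (6,18,-14)
closes: descent 1, river 4
min |a| on river = 6

6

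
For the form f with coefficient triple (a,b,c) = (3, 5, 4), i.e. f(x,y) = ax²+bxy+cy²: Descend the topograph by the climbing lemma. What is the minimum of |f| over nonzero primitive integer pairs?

translate: b→-1 (≡5 mod 6), so (3,5,4)→(3,-1,2)
flip: (3,-1,2)→(2,1,3)
reduced (well bottom): (2,1,3) with a≤c, −a<b≤a
well minimum = a = 2

2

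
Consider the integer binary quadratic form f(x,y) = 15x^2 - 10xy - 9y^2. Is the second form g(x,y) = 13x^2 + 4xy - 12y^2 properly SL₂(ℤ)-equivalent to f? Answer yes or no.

D₁ = 640, D₂ = 640
river cycle of f (length 8): (-9, 10, 15), (15, 20, -4), (-4, 20, 15), (15, 10, -9), (-9, 8, 16), (16, 24, -1), (-1, 24, 16), (16, 8, -9)
river cycle of g (length 8): (-12, 20, 5), (5, 20, -12), (-12, 4, 13), (13, 22, -3), (-3, 20, 20), (20, 20, -3), (-3, 22, 13), (13, 4, -12)
cycles differ ⇒ inequivalent

no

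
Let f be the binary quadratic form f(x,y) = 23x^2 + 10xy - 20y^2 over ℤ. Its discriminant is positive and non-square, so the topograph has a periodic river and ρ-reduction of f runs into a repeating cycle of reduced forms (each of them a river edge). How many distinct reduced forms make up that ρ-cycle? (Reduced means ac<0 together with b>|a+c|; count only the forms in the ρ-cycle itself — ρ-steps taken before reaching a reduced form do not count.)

D = 1940, ⌊√D⌋ = 44
river: ρ → (-20,30,13)
river: ρ → (13,22,-28)
river: ρ → (-28,34,7)
river: ρ → (7,36,-23)
river: ρ → (-23,10,20)
river: ρ → (20,30,-13)
river: ρ → (-13,22,28)
river: ρ → (28,34,-7)
river: ρ → (-7,36,23)
river: ρ → (23,10,-20)
ρ-cycle length = 10 (tail of 0 descent steps not counted)

10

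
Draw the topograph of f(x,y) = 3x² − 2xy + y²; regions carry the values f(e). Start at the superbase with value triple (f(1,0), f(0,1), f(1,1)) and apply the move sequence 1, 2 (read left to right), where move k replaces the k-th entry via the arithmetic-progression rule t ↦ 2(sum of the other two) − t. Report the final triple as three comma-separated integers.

start (3,1,2) = (f(1,0),f(0,1),f(1,1))
replace slot 1: 2·(1+2) − 3 = 3 → (3,1,2)
replace slot 2: 2·(3+2) − 1 = 9 → (3,9,2)

3,9,2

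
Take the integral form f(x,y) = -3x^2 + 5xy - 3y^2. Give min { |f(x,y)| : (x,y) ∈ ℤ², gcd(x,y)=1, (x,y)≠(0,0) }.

translate: b→1 (≡-5 mod 6), so (3,-5,3)→(3,1,1)
flip: (3,1,1)→(1,-1,3)
translate: b→1 (≡-1 mod 2), so (1,-1,3)→(1,1,3)
reduced (well bottom): (1,1,3) with a≤c, −a<b≤a
well minimum |f| = |-1| = 1 (negative-definite)

1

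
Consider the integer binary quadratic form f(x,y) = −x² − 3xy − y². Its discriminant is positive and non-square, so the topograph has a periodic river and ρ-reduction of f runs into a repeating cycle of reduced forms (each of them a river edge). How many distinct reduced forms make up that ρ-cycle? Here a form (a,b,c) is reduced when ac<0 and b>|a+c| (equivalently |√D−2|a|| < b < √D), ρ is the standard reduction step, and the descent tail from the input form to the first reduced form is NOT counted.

D = 5, ⌊√D⌋ = 2
descent: ρ → (-1,1,1)  [lands on river]
river: ρ → (1,1,-1)
ρ-cycle length = 2 (tail of 1 descent step not counted)

2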